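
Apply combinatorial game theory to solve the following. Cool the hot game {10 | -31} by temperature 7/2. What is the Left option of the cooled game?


Original game: {10 | -31} (a switch {a | b} with a > b).
Cooling by t (for t below the temperature (a - b)/2 = 41/2) taxes each move by t: {a | b} cooled by t is {a - t | b + t}.
Cooling amount: t = 7/2
Cooled Left option: 10 - 7/2 = 13/2
Cooled Right option: -31 + 7/2 = -55/2
Cooled game: {13/2 | -55/2}
Left option = 13/2

13/2


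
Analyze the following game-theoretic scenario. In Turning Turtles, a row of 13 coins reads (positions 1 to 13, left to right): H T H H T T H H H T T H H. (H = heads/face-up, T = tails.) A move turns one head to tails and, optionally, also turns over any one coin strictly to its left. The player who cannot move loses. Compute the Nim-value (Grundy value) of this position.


Coins: H T H H T T H H H T T H H
Key fact: a single head at position k behaves exactly like a Nim heap of size k (turning it to T and optionally flipping a coin at j < k corresponds to moving the heap from k to j, or to 0), and heads combine as a disjunctive sum (two heads at the same place would cancel, matching j XOR j = 0). So the Nim-value is the XOR of the 1-indexed positions of the heads.
Face-up positions (1-indexed): [1, 3, 4, 7, 8, 9, 12, 13]
XOR 0 with 1: 0 XOR 1 = 1
XOR 1 with 3: 1 XOR 3 = 2
XOR 2 with 4: 2 XOR 4 = 6
XOR 6 with 7: 6 XOR 7 = 1
XOR 1 with 8: 1 XOR 8 = 9
XOR 9 with 9: 9 XOR 9 = 0
XOR 0 with 12: 0 XOR 12 = 12
XOR 12 with 13: 12 XOR 13 = 1
Nim-value = 1

1


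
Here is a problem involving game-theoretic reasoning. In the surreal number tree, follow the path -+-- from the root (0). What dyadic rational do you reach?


Sign expansion: -+--
Rule: track bounds (lo, hi), initially (-inf, +inf). On '+', the current value becomes lo and we move to the simplest number in (value, hi): value + 1 if hi = +inf, otherwise the midpoint (value + hi)/2. On '-', the current value becomes hi and we move to value - 1 if lo = -inf, otherwise the midpoint (lo + value)/2.
Start at 0.
Step 1: sign = -, move left. Bounds: (-inf, 0). Value = -1
Step 2: sign = +, move right. Bounds: (-1, 0). Value = -1/2
Step 3: sign = -, move left. Bounds: (-1, -1/2). Value = -3/4
Step 4: sign = -, move left. Bounds: (-1, -3/4). Value = -7/8
The surreal number with sign expansion -+-- is -7/8.

-7/8


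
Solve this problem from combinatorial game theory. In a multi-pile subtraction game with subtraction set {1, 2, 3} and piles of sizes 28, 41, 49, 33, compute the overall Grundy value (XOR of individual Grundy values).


Subtraction set: {1, 2, 3}
For this subtraction set, G(n) = n mod 4 (period = max + 1 = 4).
Pile 1 (size 28): G(28) = 28 mod 4 = 0
Pile 2 (size 41): G(41) = 41 mod 4 = 1
Pile 3 (size 49): G(49) = 49 mod 4 = 1
Pile 4 (size 33): G(33) = 33 mod 4 = 1
Total Grundy value = XOR of all: 0 XOR 1 XOR 1 XOR 1 = 1

1


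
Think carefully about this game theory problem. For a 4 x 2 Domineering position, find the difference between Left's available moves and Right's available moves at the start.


Board is 4 x 2 (rows x cols).
Left (vertical) placements: (rows-1) * cols = 3 * 2 = 6
Right (horizontal) placements: rows * (cols-1) = 4 * 1 = 4
Advantage = Left - Right = 6 - 4 = 2

2


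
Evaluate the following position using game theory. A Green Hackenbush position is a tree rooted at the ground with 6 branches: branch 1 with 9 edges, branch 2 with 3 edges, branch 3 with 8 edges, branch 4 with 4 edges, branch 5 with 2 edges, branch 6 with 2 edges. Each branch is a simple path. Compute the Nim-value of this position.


The tree has 6 branches from the ground vertex.
In Green Hackenbush, the Nim-value of a simple path of length k is k.
Branch 1: length 9, Nim-value = 9
Branch 2: length 3, Nim-value = 3
Branch 3: length 8, Nim-value = 8
Branch 4: length 4, Nim-value = 4
Branch 5: length 2, Nim-value = 2
Branch 6: length 2, Nim-value = 2
Total Nim-value = XOR of all branch values:
0 XOR 9 = 9
9 XOR 3 = 10
10 XOR 8 = 2
2 XOR 4 = 6
6 XOR 2 = 4
4 XOR 2 = 6
Nim-value of the tree = 6

6


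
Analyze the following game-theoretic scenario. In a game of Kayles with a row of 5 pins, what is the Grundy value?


Kayles: a move removes 1 or 2 adjacent pins from a contiguous row.
Removing pins from a row of k leaves two independent rows (a, b) with a + b = k - 1 (one pin) or a + b = k - 2 (two pins); an end removal gives a = 0.
By Sprague-Grundy, G(k) = mex{ G(a) XOR G(b) } over all these splits. G(0) = 0.
G(1): splits (0,0):0^0=0 -> mex({0}) = 1
G(2): splits (0,1):0^1=1 (0,0):0^0=0 -> mex({0, 1}) = 2
G(3): splits (0,2):0^2=2 (1,1):1^1=0 (0,1):0^1=1 -> mex({0, 1, 2}) = 3
G(4): splits (0,3):0^3=3 (1,2):1^2=3 (0,2):0^2=2 (1,1):1^1=0 -> mex({0, 2, 3}) = 1
G(5): splits (0,4):0^1=1 (1,3):1^3=2 (2,2):2^2=0 (0,3):0^3=3 (1,2):1^2=3 -> mex({0, 1, 2, 3}) = 4
Therefore G(5) = 4.

4


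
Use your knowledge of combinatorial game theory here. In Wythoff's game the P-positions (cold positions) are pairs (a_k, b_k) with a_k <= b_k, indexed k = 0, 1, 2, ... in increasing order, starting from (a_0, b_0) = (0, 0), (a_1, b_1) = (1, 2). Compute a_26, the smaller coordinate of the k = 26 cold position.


By Wythoff's theorem, a_k = floor(k * phi) and b_k = floor(k * phi^2) = a_k + k, where phi = (1 + sqrt(5))/2 is the golden ratio.
phi = (1 + sqrt(5))/2 = 1.618034
k = 26
k * phi = 26 * 1.618034 = 42.068884
a_26 = floor(k * phi) = 42

42


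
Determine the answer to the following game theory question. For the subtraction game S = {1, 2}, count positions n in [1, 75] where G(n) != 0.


Subtraction set S = {1, 2}, so G(n) = n mod 3.
G(n) = 0 when n is a multiple of 3.
Multiples of 3 in [1, 75]: 25
N-positions (nonzero Grundy) = 75 - 25 = 50

50


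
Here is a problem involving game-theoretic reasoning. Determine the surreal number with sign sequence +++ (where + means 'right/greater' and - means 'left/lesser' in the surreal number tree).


Sign expansion: +++
Rule: track bounds (lo, hi), initially (-inf, +inf). On '+', the current value becomes lo and we move to the simplest number in (value, hi): value + 1 if hi = +inf, otherwise the midpoint (value + hi)/2. On '-', the current value becomes hi and we move to value - 1 if lo = -inf, otherwise the midpoint (lo + value)/2.
Start at 0.
Step 1: sign = +, move right. Bounds: (0, +inf). Value = 1
Step 2: sign = +, move right. Bounds: (1, +inf). Value = 2
Step 3: sign = +, move right. Bounds: (2, +inf). Value = 3
The surreal number with sign expansion +++ is 3.

3


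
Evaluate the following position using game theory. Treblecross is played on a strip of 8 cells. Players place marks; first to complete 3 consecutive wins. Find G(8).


Treblecross: place X on empty cells; 3-in-a-row wins.
Playing within two cells of an existing X lets the opponent win at once, so sensible play treats the cells i-2..i+2 around each X as dead. The player left with no safe cell loses, so this is a normal-play take-away game on strips of safe cells.
Placing X at cell i (0-indexed) of a strip of k safe cells leaves independent strips of sizes max(0, i-2) and max(0, k-i-3). Hence G(k) = mex{ G(max(0,i-2)) XOR G(max(0,k-i-3)) : 0 <= i < k }, with G(0) = 0.
G(1): splits (0,0):0^0=0 -> mex({0}) = 1
G(2): splits (0,0):0^0=0 -> mex({0}) = 1
G(3): splits (0,0):0^0=0 -> mex({0}) = 1
G(4): splits (0,1):0^1=1 (0,0):0^0=0 -> mex({0, 1}) = 2
G(5): splits (0,2):0^1=1 (0,1):0^1=1 (0,0):0^0=0 -> mex({0, 1}) = 2
G(6) = mex({1}) = 0
G(7) = mex({0, 1, 2}) = 3
G(8) = mex({0, 1, 2}) = 3
Therefore G(8) = 3.

3


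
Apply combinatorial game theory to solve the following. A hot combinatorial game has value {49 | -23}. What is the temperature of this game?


The game is {49 | -23}, a switch {a | b} with numbers a > b.
Cooling {a | b} by t gives {a - t | b + t}, which stops being hot when a - t = b + t, i.e. at t = (a - b)/2. So the temperature of a switch is (a - b)/2.
Temperature = (Left option - Right option) / 2
= (49 - (-23)) / 2
= 72 / 2
= 36

36


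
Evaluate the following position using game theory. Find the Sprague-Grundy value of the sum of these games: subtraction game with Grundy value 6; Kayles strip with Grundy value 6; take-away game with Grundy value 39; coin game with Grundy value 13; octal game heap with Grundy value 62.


By the Sprague-Grundy theorem, the Grundy value of a sum of games is the XOR of individual Grundy values.
subtraction game: Grundy value = 6. Running XOR: 0 XOR 6 = 6
Kayles strip: Grundy value = 6. Running XOR: 6 XOR 6 = 0
take-away game: Grundy value = 39. Running XOR: 0 XOR 39 = 39
coin game: Grundy value = 13. Running XOR: 39 XOR 13 = 42
octal game heap: Grundy value = 62. Running XOR: 42 XOR 62 = 20
The combined Grundy value is 20.

20


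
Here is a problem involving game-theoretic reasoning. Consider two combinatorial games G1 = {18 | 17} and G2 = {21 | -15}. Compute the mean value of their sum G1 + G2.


G1 = {18 | 17}, G2 = {21 | -15}
Each is a switch {a | b} with numbers a > b; its mean value is (a + b)/2, and mean value is additive over game sums: m(G1 + G2) = m(G1) + m(G2).
Mean of G1 = (18 + (17))/2 = 35/2 = 35/2
Mean of G2 = (21 + (-15))/2 = 6/2 = 3
Mean of G1 + G2 = 35/2 + 3 = 41/2

41/2


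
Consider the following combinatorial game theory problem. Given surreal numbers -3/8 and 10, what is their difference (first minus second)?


x = -3/8, y = 10
Converting to common denominator: 8
x = -3/8, y = 80/8
x - y = -3/8 - 10 = -83/8

-83/8


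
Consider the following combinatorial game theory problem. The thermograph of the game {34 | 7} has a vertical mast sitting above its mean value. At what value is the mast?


Game = {34 | 7}, a switch {a | b} with numbers a > b.
Its thermograph has left wall a - t and right wall b + t, which meet at t = (a - b)/2, where both equal (a + b)/2. So the mast (mean value) is at (a + b)/2.
Mean = (34 + (7))/2 = 41/2 = 41/2

41/2


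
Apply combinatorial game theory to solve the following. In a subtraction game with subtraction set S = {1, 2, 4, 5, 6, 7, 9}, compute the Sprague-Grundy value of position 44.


The subtraction set is S = {1, 2, 4, 5, 6, 7, 9}.
G(k) = mex{ G(k - s) : s in S, s <= k }. We compute iteratively: G(0) = 0.
G(1) = mex({0}) = 1
G(2) = mex({0, 1}) = 2
G(3) = mex({1, 2}) = 0
G(4) = mex({0, 2}) = 1
G(5) = mex({0, 1}) = 2
G(6) = mex({0, 1, 2}) = 3
G(7) = mex({0, 1, 2, 3}) = 4
G(8) = mex({0, 1, 2, 3, 4}) = 5
G(9) = mex({0, 1, 2, 4, 5}) = 3
G(10) = mex({0, 1, 2, 3, 5}) = 4
G(11) = mex({1, 2, 3, 4}) = 0
G(12) = mex({0, 2, 3, 4, 5}) = 1
G(13) = mex({0, 1, 3, 4, 5}) = 2
G(14) = mex({1, 2, 3, 4, 5}) = 0
G(15) = mex({0, 2, 3, 4, 5}) = 1
G(16) = mex({0, 1, 3, 4}) = 2
G(17) = mex({0, 1, 2, 4, 5}) = 3
G(18) = mex({0, 1, 2, 3}) = 4
G(19) = mex({0, 1, 2, 3, 4}) = 5
Observe that G(11)..G(19) = 0, 1, 2, 0, 1, 2, 3, 4, 5 repeats G(0)..G(8) = 0, 1, 2, 0, 1, 2, 3, 4, 5.
For k >= max(S) = 9, G(k) is determined by the previous 9 values G(k-9)..G(k-1); a window of 9 consecutive values has recurred shifted by 11, so by induction G(k + 11) = G(k) for all k >= 0: the sequence is periodic from the start with period 11.
One period: G(0..10) = 0, 1, 2, 0, 1, 2, 3, 4, 5, 3, 4.
44 mod 11 = 0, so G(44) = G(0) = 0.

0


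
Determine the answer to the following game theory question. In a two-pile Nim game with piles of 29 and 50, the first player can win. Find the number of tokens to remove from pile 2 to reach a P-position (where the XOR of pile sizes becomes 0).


Piles: 29 and 50
Current XOR: 29 XOR 50 = 47 (non-zero, so this is an N-position).
To make the XOR zero, we need to find a move that balances the piles.
For pile 2 (size 50): target = 50 XOR 47 = 29
We reduce pile 2 from 50 to 29.
Tokens removed: 50 - 29 = 21
Verification: 29 XOR 29 = 0

21


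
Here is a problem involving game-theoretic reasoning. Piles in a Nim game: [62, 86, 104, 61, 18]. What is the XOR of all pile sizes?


We need the XOR (exclusive or) of all pile sizes.
After XOR-ing pile 1 (size 62): 0 XOR 62 = 62
After XOR-ing pile 2 (size 86): 62 XOR 86 = 104
After XOR-ing pile 3 (size 104): 104 XOR 104 = 0
After XOR-ing pile 4 (size 61): 0 XOR 61 = 61
After XOR-ing pile 5 (size 18): 61 XOR 18 = 47
The Nim-value of this position is 47.

47


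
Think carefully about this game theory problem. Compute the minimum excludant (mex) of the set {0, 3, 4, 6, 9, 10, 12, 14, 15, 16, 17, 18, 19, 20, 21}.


Set = {0, 3, 4, 6, 9, 10, 12, 14, 15, 16, 17, 18, 19, 20, 21}
0 is in the set.
1 is NOT in the set. This is the mex.
mex = 1

1


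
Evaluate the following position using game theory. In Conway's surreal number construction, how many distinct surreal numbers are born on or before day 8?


Day 0: {|} = 0 is born. Count = 1.
Day n: the number of surreal numbers born by day n is 2^(n+1) - 1.
By day 0: 2^1 - 1 = 1
By day 1: 2^2 - 1 = 3
By day 2: 2^3 - 1 = 7
By day 3: 2^4 - 1 = 15
By day 4: 2^5 - 1 = 31
By day 5: 2^6 - 1 = 63
By day 6: 2^7 - 1 = 127
By day 7: 2^8 - 1 = 255
By day 8: 2^9 - 1 = 511
By day 8: 511 surreal numbers.

511


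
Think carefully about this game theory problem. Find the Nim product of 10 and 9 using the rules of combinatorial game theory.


Nim multiplication is bilinear over XOR: (u XOR v) * w = (u*w) XOR (v*w).
So we split each operand into its bit components and XOR the pairwise Nim products.
10 = 2 + 8 (as XOR of powers of 2).
9 = 1 + 8 (as XOR of powers of 2).
Using the standard Nim-product table on single bits:
  2*2 = 3,   2*4 = 8,   2*8 = 12,
  4*4 = 6,   4*8 = 11,  8*8 = 13,
and  1*x = x (identity), k*l = l*k (commutative).
Pairwise Nim products:
  2 * 1 = 2
  2 * 8 = 12
  8 * 1 = 8
  8 * 8 = 13
XOR them: 2 XOR 12 XOR 8 XOR 13 = 11.
Result: 10 * 9 = 11 (in Nim).

11


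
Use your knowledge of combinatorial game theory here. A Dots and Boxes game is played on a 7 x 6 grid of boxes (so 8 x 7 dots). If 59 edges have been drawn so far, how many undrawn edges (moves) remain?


Grid: 7 x 6 boxes, i.e. 8 rows and 7 columns of dots.
Horizontal edges: (rows + 1) * cols = 8 * 6 = 48
Vertical edges: rows * (cols + 1) = 7 * 7 = 49
Total edges: 48 + 49 = 97
Edges drawn: 59
Remaining: 97 - 59 = 38

38


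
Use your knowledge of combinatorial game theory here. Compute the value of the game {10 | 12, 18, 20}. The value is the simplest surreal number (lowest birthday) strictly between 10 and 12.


Left options: {10}, max = 10
Right options: {12, 18, 20}, min = 12
All options are numbers and max(Left) < min(Right), so by the simplicity theorem the value is the simplest (earliest-born) number strictly between 10 and 12.
The only integer strictly between 10 and 12 is 11.
No non-integer in the interval can be simpler: if x is a non-integer in the interval, then floor(x) or ceil(x) also lies in the interval (the interval contains an integer), and both are proper prefixes of x's sign expansion, i.e. born earlier. So the game value is 11.
Game value = 11

11


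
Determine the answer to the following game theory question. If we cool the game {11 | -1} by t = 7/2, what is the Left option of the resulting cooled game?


Original game: {11 | -1} (a switch {a | b} with a > b).
Cooling by t (for t below the temperature (a - b)/2 = 6) taxes each move by t: {a | b} cooled by t is {a - t | b + t}.
Cooling amount: t = 7/2
Cooled Left option: 11 - 7/2 = 15/2
Cooled Right option: -1 + 7/2 = 5/2
Cooled game: {15/2 | 5/2}
Left option = 15/2

15/2


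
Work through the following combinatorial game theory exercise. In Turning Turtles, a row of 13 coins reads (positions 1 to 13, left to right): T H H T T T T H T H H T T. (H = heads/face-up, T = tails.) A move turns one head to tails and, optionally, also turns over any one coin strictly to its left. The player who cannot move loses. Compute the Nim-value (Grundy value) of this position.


Coins: T H H T T T T H T H H T T
Key fact: a single head at position k behaves exactly like a Nim heap of size k (turning it to T and optionally flipping a coin at j < k corresponds to moving the heap from k to j, or to 0), and heads combine as a disjunctive sum (two heads at the same place would cancel, matching j XOR j = 0). So the Nim-value is the XOR of the 1-indexed positions of the heads.
Face-up positions (1-indexed): [2, 3, 8, 10, 11]
XOR 0 with 2: 0 XOR 2 = 2
XOR 2 with 3: 2 XOR 3 = 1
XOR 1 with 8: 1 XOR 8 = 9
XOR 9 with 10: 9 XOR 10 = 3
XOR 3 with 11: 3 XOR 11 = 8
Nim-value = 8

8


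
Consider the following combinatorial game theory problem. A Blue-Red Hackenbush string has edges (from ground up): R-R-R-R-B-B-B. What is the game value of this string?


Edges (from ground): R-R-R-R-B-B-B
By Berlekamp's sign-expansion rule, a Blue-Red Hackenbush stalk has the value of the surreal number whose sign sequence is the edge sequence with B -> + and R -> -.
Sign sequence: ----+++
Trace the sign expansion in the surreal number tree, starting from 0:
Edge 1: R (sign -) -> bounds (-inf, 0), value = -1
Edge 2: R (sign -) -> bounds (-inf, -1), value = -2
Edge 3: R (sign -) -> bounds (-inf, -2), value = -3
Edge 4: R (sign -) -> bounds (-inf, -3), value = -4
Edge 5: B (sign +) -> bounds (-4, -3), value = -7/2
Edge 6: B (sign +) -> bounds (-7/2, -3), value = -13/4
Edge 7: B (sign +) -> bounds (-13/4, -3), value = -25/8
Game value = -25/8

-25/8


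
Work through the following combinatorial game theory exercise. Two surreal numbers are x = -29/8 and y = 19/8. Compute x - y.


x = -29/8, y = 19/8
Converting to common denominator: 8
x = -29/8, y = 19/8
x - y = -29/8 - 19/8 = -6

-6


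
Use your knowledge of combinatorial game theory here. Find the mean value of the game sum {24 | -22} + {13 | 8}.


G1 = {24 | -22}, G2 = {13 | 8}
Each is a switch {a | b} with numbers a > b; its mean value is (a + b)/2, and mean value is additive over game sums: m(G1 + G2) = m(G1) + m(G2).
Mean of G1 = (24 + (-22))/2 = 2/2 = 1
Mean of G2 = (13 + (8))/2 = 21/2 = 21/2
Mean of G1 + G2 = 1 + 21/2 = 23/2

23/2


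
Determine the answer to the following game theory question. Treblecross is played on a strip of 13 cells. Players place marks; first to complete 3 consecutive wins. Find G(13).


Treblecross: place X on empty cells; 3-in-a-row wins.
Playing within two cells of an existing X lets the opponent win at once, so sensible play treats the cells i-2..i+2 around each X as dead. The player left with no safe cell loses, so this is a normal-play take-away game on strips of safe cells.
Placing X at cell i (0-indexed) of a strip of k safe cells leaves independent strips of sizes max(0, i-2) and max(0, k-i-3). Hence G(k) = mex{ G(max(0,i-2)) XOR G(max(0,k-i-3)) : 0 <= i < k }, with G(0) = 0.
G(1): splits (0,0):0^0=0 -> mex({0}) = 1
G(2): splits (0,0):0^0=0 -> mex({0}) = 1
G(3): splits (0,0):0^0=0 -> mex({0}) = 1
G(4): splits (0,1):0^1=1 (0,0):0^0=0 -> mex({0, 1}) = 2
G(5): splits (0,2):0^1=1 (0,1):0^1=1 (0,0):0^0=0 -> mex({0, 1}) = 2
G(6) = mex({1}) = 0
G(7) = mex({0, 1, 2}) = 3
G(8) = mex({0, 1, 2}) = 3
G(9) = mex({0, 2}) = 1
G(10) = mex({0, 2, 3}) = 1
G(11) = mex({0, 3}) = 1
G(12) = mex({1, 3}) = 0
G(13) = mex({0, 1, 2, 3}) = 4
Therefore G(13) = 4.

4


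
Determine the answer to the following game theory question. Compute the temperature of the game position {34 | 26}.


The game is {34 | 26}, a switch {a | b} with numbers a > b.
Cooling {a | b} by t gives {a - t | b + t}, which stops being hot when a - t = b + t, i.e. at t = (a - b)/2. So the temperature of a switch is (a - b)/2.
Temperature = (Left option - Right option) / 2
= (34 - (26)) / 2
= 8 / 2
= 4

4


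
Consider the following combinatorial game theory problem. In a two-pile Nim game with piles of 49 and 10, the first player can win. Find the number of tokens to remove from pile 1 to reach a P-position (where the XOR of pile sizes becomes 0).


Piles: 49 and 10
Current XOR: 49 XOR 10 = 59 (non-zero, so this is an N-position).
To make the XOR zero, we need to find a move that balances the piles.
For pile 1 (size 49): target = 49 XOR 59 = 10
We reduce pile 1 from 49 to 10.
Tokens removed: 49 - 10 = 39
Verification: 10 XOR 10 = 0

39


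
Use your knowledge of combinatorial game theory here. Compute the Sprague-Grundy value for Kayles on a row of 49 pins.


Kayles: a move removes 1 or 2 adjacent pins from a contiguous row.
Removing pins from a row of k leaves two independent rows (a, b) with a + b = k - 1 (one pin) or a + b = k - 2 (two pins); an end removal gives a = 0.
By Sprague-Grundy, G(k) = mex{ G(a) XOR G(b) } over all these splits. G(0) = 0.
G(1): splits (0,0):0^0=0 -> mex({0}) = 1
G(2): splits (0,1):0^1=1 (0,0):0^0=0 -> mex({0, 1}) = 2
G(3): splits (0,2):0^2=2 (1,1):1^1=0 (0,1):0^1=1 -> mex({0, 1, 2}) = 3
G(4): splits (0,3):0^3=3 (1,2):1^2=3 (0,2):0^2=2 (1,1):1^1=0 -> mex({0, 2, 3}) = 1
G(5): splits (0,4):0^1=1 (1,3):1^3=2 (2,2):2^2=0 (0,3):0^3=3 (1,2):1^2=3 -> mex({0, 1, 2, 3}) = 4
G(6) = mex({0, 1, 2, 4}) = 3
G(7) = mex({0, 1, 3, 4, 5}) = 2
G(8) = mex({0, 2, 3, 5, 6}) = 1
G(9) = mex({0, 1, 2, 3, 6, 7}) = 4
G(10) = mex({0, 1, 3, 4, 5, 7}) = 2
G(11) = mex({0, 1, 2, 3, 4, 5}) = 6
G(12) = mex({0, 1, 2, 3, 5, 6, 7}) = 4
G(13) = mex({0, 2, 3, 4, 6, 7}) = 1
G(14) = mex({0, 1, 4, 5, 6, 7}) = 2
G(15) = mex({0, 1, 2, 3, 4, 5, 6}) = 7
G(16) = mex({0, 2, 3, 5, 6, 7}) = 1
G(17) = mex({0, 1, 2, 3, 5, 6, 7}) = 4
G(18) = mex({0, 1, 2, 4, 5, 6}) = 3
G(19) = mex({0, 1, 3, 4, 5, 7}) = 2
G(20) = mex({0, 2, 3, 4, 5, 6, 7}) = 1
G(21) = mex({0, 1, 2, 3, 5, 6, 7}) = 4
G(22) = mex({0, 1, 2, 3, 4, 5, 7}) = 6
G(23) = mex({0, 1, 2, 3, 4, 5, 6}) = 7
G(24) = mex({0, 1, 2, 3, 5, 6, 7}) = 4
G(25) = mex({0, 2, 3, 4, 6, 7}) = 1
G(26) = mex({0, 1, 3, 4, 5, 6, 7}) = 2
G(27) = mex({0, 1, 2, 3, 4, 5, 6, 7}) = 8
G(28) = mex({0, 1, 2, 3, 4, 6, 7, 8}) = 5
G(29) = mex({0, 1, 2, 3, 5, 6, 7, 8, 9}) = 4
G(30) = mex({0, 1, 2, 3, 4, 5, 6, 9, 10}) = 7
G(31) = mex({0, 1, 3, 4, 5, 7, 10, 11}) = 2
G(32) = mex({0, 2, 3, 4, 5, 6, 7, 9, 11}) = 1
G(33) = mex({0, 1, 2, 3, 4, 5, 6, 7, 9, 12}) = 8
G(34) = mex({0, 1, 2, 3, 4, 5, 7, 8, 11, 12}) = 6
G(35) = mex({0, 1, 2, 3, 4, 5, 6, 8, 9, 10, 11}) = 7
G(36) = mex({0, 1, 2, 3, 5, 6, 7, 9, 10}) = 4
G(37) = mex({0, 2, 3, 4, 6, 7, 9, 10, 11, 12}) = 1
G(38) = mex({0, 1, 3, 4, 5, 6, 7, 9, 10, 11, 12}) = 2
G(39) = mex({0, 1, 2, 4, 5, 6, 7, 9, 10, 12, 14}) = 3
G(40) = mex({0, 2, 3, 4, 6, 7, 11, 12, 14}) = 1
G(41) = mex({0, 1, 2, 3, 5, 6, 7, 9, 10, 11, 12}) = 4
G(42) = mex({0, 1, 2, 3, 4, 5, 6, 9, 10}) = 7
G(43) = mex({0, 1, 3, 4, 5, 7, 9, 10, 12, 15}) = 2
G(44) = mex({0, 2, 3, 4, 5, 6, 7, 9, 10, 12, 15}) = 1
G(45) = mex({0, 1, 2, 3, 4, 5, 6, 7, 9, 10, 12, 14}) = 8
G(46) = mex({0, 1, 3, 4, 5, 7, 8, 11, 12, 14}) = 2
G(47) = mex({0, 1, 2, 3, 4, 5, 6, 8, 9, 10, 11, 12}) = 7
G(48) = mex({0, 1, 2, 3, 5, 6, 7, 9, 10}) = 4
G(49) = mex({0, 2, 3, 4, 6, 7, 9, 10, 11, 12, 15}) = 1
Therefore G(49) = 1.

1


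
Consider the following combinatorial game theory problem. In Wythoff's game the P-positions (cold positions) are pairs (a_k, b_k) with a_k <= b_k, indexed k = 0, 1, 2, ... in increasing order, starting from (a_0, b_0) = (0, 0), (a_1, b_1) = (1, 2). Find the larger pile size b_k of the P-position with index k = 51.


By Wythoff's theorem, a_k = floor(k * phi) and b_k = floor(k * phi^2) = a_k + k, where phi = (1 + sqrt(5))/2 is the golden ratio.
phi = (1 + sqrt(5))/2 = 1.618034
phi^2 = phi + 1 = 2.618034
k = 51
k * phi^2 = 51 * 2.618034 = 133.519733
b_51 = floor(k * phi^2) = 133 (check: a_51 + k = 82 + 51 = 133)

133


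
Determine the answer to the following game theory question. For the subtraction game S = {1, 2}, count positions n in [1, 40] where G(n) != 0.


Subtraction set S = {1, 2}, so G(n) = n mod 3.
G(n) = 0 when n is a multiple of 3.
Multiples of 3 in [1, 40]: 13
N-positions (nonzero Grundy) = 40 - 13 = 27

27


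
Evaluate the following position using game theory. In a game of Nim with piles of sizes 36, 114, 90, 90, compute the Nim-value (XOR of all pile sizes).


We need the XOR (exclusive or) of all pile sizes.
After XOR-ing pile 1 (size 36): 0 XOR 36 = 36
After XOR-ing pile 2 (size 114): 36 XOR 114 = 86
After XOR-ing pile 3 (size 90): 86 XOR 90 = 12
After XOR-ing pile 4 (size 90): 12 XOR 90 = 86
The Nim-value of this position is 86.

86


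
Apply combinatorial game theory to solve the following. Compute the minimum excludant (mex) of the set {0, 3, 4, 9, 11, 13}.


Set = {0, 3, 4, 9, 11, 13}
0 is in the set.
1 is NOT in the set. This is the mex.
mex = 1

1


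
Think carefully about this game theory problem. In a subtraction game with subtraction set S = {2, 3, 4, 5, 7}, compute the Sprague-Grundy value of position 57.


The subtraction set is S = {2, 3, 4, 5, 7}.
G(k) = mex{ G(k - s) : s in S, s <= k }. We compute iteratively: G(0) = 0.
G(1) = mex({}) = 0
G(2) = mex({0}) = 1
G(3) = mex({0}) = 1
G(4) = mex({0, 1}) = 2
G(5) = mex({0, 1}) = 2
G(6) = mex({0, 1, 2}) = 3
G(7) = mex({0, 1, 2}) = 3
G(8) = mex({0, 1, 2, 3}) = 4
G(9) = mex({1, 2, 3}) = 0
G(10) = mex({1, 2, 3, 4}) = 0
G(11) = mex({0, 2, 3, 4}) = 1
G(12) = mex({0, 2, 3, 4}) = 1
G(13) = mex({0, 1, 3, 4}) = 2
G(14) = mex({0, 1, 3}) = 2
G(15) = mex({0, 1, 2, 4}) = 3
Observe that G(9)..G(15) = 0, 0, 1, 1, 2, 2, 3 repeats G(0)..G(6) = 0, 0, 1, 1, 2, 2, 3.
For k >= max(S) = 7, G(k) is determined by the previous 7 values G(k-7)..G(k-1); a window of 7 consecutive values has recurred shifted by 9, so by induction G(k + 9) = G(k) for all k >= 0: the sequence is periodic from the start with period 9.
One period: G(0..8) = 0, 0, 1, 1, 2, 2, 3, 3, 4.
57 mod 9 = 3, so G(57) = G(3) = 1.

1


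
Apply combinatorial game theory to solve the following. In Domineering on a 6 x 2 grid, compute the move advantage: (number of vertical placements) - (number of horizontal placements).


Board is 6 x 2 (rows x cols).
Left (vertical) placements: (rows-1) * cols = 5 * 2 = 10
Right (horizontal) placements: rows * (cols-1) = 6 * 1 = 6
Advantage = Left - Right = 10 - 6 = 4

4


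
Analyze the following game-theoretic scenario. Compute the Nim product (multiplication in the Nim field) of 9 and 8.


Nim multiplication is bilinear over XOR: (u XOR v) * w = (u*w) XOR (v*w).
So we split each operand into its bit components and XOR the pairwise Nim products.
9 = 1 + 8 (as XOR of powers of 2).
8 = 8 (as XOR of powers of 2).
Using the standard Nim-product table on single bits:
  2*2 = 3,   2*4 = 8,   2*8 = 12,
  4*4 = 6,   4*8 = 11,  8*8 = 13,
and  1*x = x (identity), k*l = l*k (commutative).
Pairwise Nim products:
  1 * 8 = 8
  8 * 8 = 13
XOR them: 8 XOR 13 = 5.
Result: 9 * 8 = 5 (in Nim).

5


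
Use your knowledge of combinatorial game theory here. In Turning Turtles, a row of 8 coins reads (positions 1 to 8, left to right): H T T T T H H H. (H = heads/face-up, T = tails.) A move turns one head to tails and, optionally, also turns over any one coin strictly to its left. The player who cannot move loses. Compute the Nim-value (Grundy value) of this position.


Coins: H T T T T H H H
Key fact: a single head at position k behaves exactly like a Nim heap of size k (turning it to T and optionally flipping a coin at j < k corresponds to moving the heap from k to j, or to 0), and heads combine as a disjunctive sum (two heads at the same place would cancel, matching j XOR j = 0). So the Nim-value is the XOR of the 1-indexed positions of the heads.
Face-up positions (1-indexed): [1, 6, 7, 8]
XOR 0 with 1: 0 XOR 1 = 1
XOR 1 with 6: 1 XOR 6 = 7
XOR 7 with 7: 7 XOR 7 = 0
XOR 0 with 8: 0 XOR 8 = 8
Nim-value = 8

8


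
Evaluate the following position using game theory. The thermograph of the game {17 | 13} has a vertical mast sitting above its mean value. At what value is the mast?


Game = {17 | 13}, a switch {a | b} with numbers a > b.
Its thermograph has left wall a - t and right wall b + t, which meet at t = (a - b)/2, where both equal (a + b)/2. So the mast (mean value) is at (a + b)/2.
Mean = (17 + (13))/2 = 30/2 = 15

15


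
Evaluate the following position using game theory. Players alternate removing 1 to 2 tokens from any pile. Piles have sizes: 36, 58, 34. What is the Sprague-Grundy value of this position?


Subtraction set: {1, 2}
For this subtraction set, G(n) = n mod 3 (period = max + 1 = 3).
Pile 1 (size 36): G(36) = 36 mod 3 = 0
Pile 2 (size 58): G(58) = 58 mod 3 = 1
Pile 3 (size 34): G(34) = 34 mod 3 = 1
Total Grundy value = XOR of all: 0 XOR 1 XOR 1 = 0

0


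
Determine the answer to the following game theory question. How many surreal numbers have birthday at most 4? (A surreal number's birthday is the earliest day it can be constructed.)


Day 0: {|} = 0 is born. Count = 1.
Day n: the number of surreal numbers born by day n is 2^(n+1) - 1.
By day 0: 2^1 - 1 = 1
By day 1: 2^2 - 1 = 3
By day 2: 2^3 - 1 = 7
By day 3: 2^4 - 1 = 15
By day 4: 2^5 - 1 = 31
By day 4: 31 surreal numbers.

31


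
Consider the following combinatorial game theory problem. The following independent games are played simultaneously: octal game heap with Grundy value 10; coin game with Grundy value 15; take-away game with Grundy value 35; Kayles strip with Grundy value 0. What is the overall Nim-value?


By the Sprague-Grundy theorem, the Grundy value of a sum of games is the XOR of individual Grundy values.
octal game heap: Grundy value = 10. Running XOR: 0 XOR 10 = 10
coin game: Grundy value = 15. Running XOR: 10 XOR 15 = 5
take-away game: Grundy value = 35. Running XOR: 5 XOR 35 = 38
Kayles strip: Grundy value = 0. Running XOR: 38 XOR 0 = 38
The combined Grundy value is 38.

38


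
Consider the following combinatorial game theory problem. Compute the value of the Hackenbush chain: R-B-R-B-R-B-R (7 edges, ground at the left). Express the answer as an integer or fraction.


Edges (from ground): R-B-R-B-R-B-R
By Berlekamp's sign-expansion rule, a Blue-Red Hackenbush stalk has the value of the surreal number whose sign sequence is the edge sequence with B -> + and R -> -.
Sign sequence: -+-+-+-
Trace the sign expansion in the surreal number tree, starting from 0:
Edge 1: R (sign -) -> bounds (-inf, 0), value = -1
Edge 2: B (sign +) -> bounds (-1, 0), value = -1/2
Edge 3: R (sign -) -> bounds (-1, -1/2), value = -3/4
Edge 4: B (sign +) -> bounds (-3/4, -1/2), value = -5/8
Edge 5: R (sign -) -> bounds (-3/4, -5/8), value = -11/16
Edge 6: B (sign +) -> bounds (-11/16, -5/8), value = -21/32
Edge 7: R (sign -) -> bounds (-11/16, -21/32), value = -43/64
Game value = -43/64

-43/64


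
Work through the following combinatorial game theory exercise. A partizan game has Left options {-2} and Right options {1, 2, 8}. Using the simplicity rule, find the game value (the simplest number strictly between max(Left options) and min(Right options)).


Left options: {-2}, max = -2
Right options: {1, 2, 8}, min = 1
All options are numbers and max(Left) < min(Right), so by the simplicity theorem the value is the simplest (earliest-born) number strictly between -2 and 1.
Integers -1 through 0 all lie strictly between -2 and 1.
Among integers, the simplest (lowest birthday = smallest |n|; 0 is born on day 0, +-n on day n) is 0.
No non-integer in the interval can be simpler: if x is a non-integer in the interval, then floor(x) or ceil(x) also lies in the interval (the interval contains an integer), and both are proper prefixes of x's sign expansion, i.e. born earlier. So the game value is 0.
Game value = 0

0


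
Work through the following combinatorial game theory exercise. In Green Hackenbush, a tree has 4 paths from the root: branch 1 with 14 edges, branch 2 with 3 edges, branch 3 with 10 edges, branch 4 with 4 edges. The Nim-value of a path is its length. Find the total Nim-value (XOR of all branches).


The tree has 4 branches from the ground vertex.
In Green Hackenbush, the Nim-value of a simple path of length k is k.
Branch 1: length 14, Nim-value = 14
Branch 2: length 3, Nim-value = 3
Branch 3: length 10, Nim-value = 10
Branch 4: length 4, Nim-value = 4
Total Nim-value = XOR of all branch values:
0 XOR 14 = 14
14 XOR 3 = 13
13 XOR 10 = 7
7 XOR 4 = 3
Nim-value of the tree = 3

3


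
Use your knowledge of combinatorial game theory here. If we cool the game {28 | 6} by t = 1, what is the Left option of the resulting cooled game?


Original game: {28 | 6} (a switch {a | b} with a > b).
Cooling by t (for t below the temperature (a - b)/2 = 11) taxes each move by t: {a | b} cooled by t is {a - t | b + t}.
Cooling amount: t = 1
Cooled Left option: 28 - 1 = 27
Cooled Right option: 6 + 1 = 7
Cooled game: {27 | 7}
Left option = 27

27


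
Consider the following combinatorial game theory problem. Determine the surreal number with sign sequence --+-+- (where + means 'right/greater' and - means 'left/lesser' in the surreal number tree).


Sign expansion: --+-+-
Rule: track bounds (lo, hi), initially (-inf, +inf). On '+', the current value becomes lo and we move to the simplest number in (value, hi): value + 1 if hi = +inf, otherwise the midpoint (value + hi)/2. On '-', the current value becomes hi and we move to value - 1 if lo = -inf, otherwise the midpoint (lo + value)/2.
Start at 0.
Step 1: sign = -, move left. Bounds: (-inf, 0). Value = -1
Step 2: sign = -, move left. Bounds: (-inf, -1). Value = -2
Step 3: sign = +, move right. Bounds: (-2, -1). Value = -3/2
Step 4: sign = -, move left. Bounds: (-2, -3/2). Value = -7/4
Step 5: sign = +, move right. Bounds: (-7/4, -3/2). Value = -13/8
Step 6: sign = -, move left. Bounds: (-7/4, -13/8). Value = -27/16
The surreal number with sign expansion --+-+- is -27/16.

-27/16


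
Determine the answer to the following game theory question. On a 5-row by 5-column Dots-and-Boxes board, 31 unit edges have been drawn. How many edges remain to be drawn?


Grid: 5 x 5 boxes, i.e. 6 rows and 6 columns of dots.
Horizontal edges: (rows + 1) * cols = 6 * 5 = 30
Vertical edges: rows * (cols + 1) = 5 * 6 = 30
Total edges: 30 + 30 = 60
Edges drawn: 31
Remaining: 60 - 31 = 29

29


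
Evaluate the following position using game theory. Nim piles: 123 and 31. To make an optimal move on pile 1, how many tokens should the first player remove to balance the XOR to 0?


Piles: 123 and 31
Current XOR: 123 XOR 31 = 100 (non-zero, so this is an N-position).
To make the XOR zero, we need to find a move that balances the piles.
For pile 1 (size 123): target = 123 XOR 100 = 31
We reduce pile 1 from 123 to 31.
Tokens removed: 123 - 31 = 92
Verification: 31 XOR 31 = 0

92


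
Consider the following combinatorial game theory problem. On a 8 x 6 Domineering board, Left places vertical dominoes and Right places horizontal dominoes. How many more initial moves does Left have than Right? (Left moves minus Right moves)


Board is 8 x 6 (rows x cols).
Left (vertical) placements: (rows-1) * cols = 7 * 6 = 42
Right (horizontal) placements: rows * (cols-1) = 8 * 5 = 40
Advantage = Left - Right = 42 - 40 = 2

2


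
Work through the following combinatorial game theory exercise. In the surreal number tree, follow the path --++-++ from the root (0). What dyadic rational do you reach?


Sign expansion: --++-++
Rule: track bounds (lo, hi), initially (-inf, +inf). On '+', the current value becomes lo and we move to the simplest number in (value, hi): value + 1 if hi = +inf, otherwise the midpoint (value + hi)/2. On '-', the current value becomes hi and we move to value - 1 if lo = -inf, otherwise the midpoint (lo + value)/2.
Start at 0.
Step 1: sign = -, move left. Bounds: (-inf, 0). Value = -1
Step 2: sign = -, move left. Bounds: (-inf, -1). Value = -2
Step 3: sign = +, move right. Bounds: (-2, -1). Value = -3/2
Step 4: sign = +, move right. Bounds: (-3/2, -1). Value = -5/4
Step 5: sign = -, move left. Bounds: (-3/2, -5/4). Value = -11/8
Step 6: sign = +, move right. Bounds: (-11/8, -5/4). Value = -21/16
Step 7: sign = +, move right. Bounds: (-21/16, -5/4). Value = -41/32
The surreal number with sign expansion --++-++ is -41/32.

-41/32


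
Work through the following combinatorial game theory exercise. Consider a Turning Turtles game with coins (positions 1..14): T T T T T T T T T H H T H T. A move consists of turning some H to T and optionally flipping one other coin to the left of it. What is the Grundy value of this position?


Coins: T T T T T T T T T H H T H T
Key fact: a single head at position k behaves exactly like a Nim heap of size k (turning it to T and optionally flipping a coin at j < k corresponds to moving the heap from k to j, or to 0), and heads combine as a disjunctive sum (two heads at the same place would cancel, matching j XOR j = 0). So the Nim-value is the XOR of the 1-indexed positions of the heads.
Face-up positions (1-indexed): [10, 11, 13]
XOR 0 with 10: 0 XOR 10 = 10
XOR 10 with 11: 10 XOR 11 = 1
XOR 1 with 13: 1 XOR 13 = 12
Nim-value = 12

12


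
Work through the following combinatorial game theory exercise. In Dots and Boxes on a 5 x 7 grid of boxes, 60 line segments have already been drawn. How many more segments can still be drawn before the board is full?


Grid: 5 x 7 boxes, i.e. 6 rows and 8 columns of dots.
Horizontal edges: (rows + 1) * cols = 6 * 7 = 42
Vertical edges: rows * (cols + 1) = 5 * 8 = 40
Total edges: 42 + 40 = 82
Edges drawn: 60
Remaining: 82 - 60 = 22

22


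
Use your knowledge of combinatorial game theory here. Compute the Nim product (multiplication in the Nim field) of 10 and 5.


Nim multiplication is bilinear over XOR: (u XOR v) * w = (u*w) XOR (v*w).
So we split each operand into its bit components and XOR the pairwise Nim products.
10 = 2 + 8 (as XOR of powers of 2).
5 = 1 + 4 (as XOR of powers of 2).
Using the standard Nim-product table on single bits:
  2*2 = 3,   2*4 = 8,   2*8 = 12,
  4*4 = 6,   4*8 = 11,  8*8 = 13,
and  1*x = x (identity), k*l = l*k (commutative).
Pairwise Nim products:
  2 * 1 = 2
  2 * 4 = 8
  8 * 1 = 8
  8 * 4 = 11
XOR them: 2 XOR 8 XOR 8 XOR 11 = 9.
Result: 10 * 5 = 9 (in Nim).

9


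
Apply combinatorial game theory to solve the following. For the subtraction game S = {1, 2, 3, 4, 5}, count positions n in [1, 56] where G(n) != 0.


Subtraction set S = {1, 2, 3, 4, 5}, so G(n) = n mod 6.
G(n) = 0 when n is a multiple of 6.
Multiples of 6 in [1, 56]: 9
N-positions (nonzero Grundy) = 56 - 9 = 47

47


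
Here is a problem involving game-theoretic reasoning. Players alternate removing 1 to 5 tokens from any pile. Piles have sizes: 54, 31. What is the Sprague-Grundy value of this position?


Subtraction set: {1, 2, 3, 4, 5}
For this subtraction set, G(n) = n mod 6 (period = max + 1 = 6).
Pile 1 (size 54): G(54) = 54 mod 6 = 0
Pile 2 (size 31): G(31) = 31 mod 6 = 1
Total Grundy value = XOR of all: 0 XOR 1 = 1

1


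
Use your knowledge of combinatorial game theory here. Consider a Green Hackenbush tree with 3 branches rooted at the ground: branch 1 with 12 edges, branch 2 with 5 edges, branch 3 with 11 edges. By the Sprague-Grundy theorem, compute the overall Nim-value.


The tree has 3 branches from the ground vertex.
In Green Hackenbush, the Nim-value of a simple path of length k is k.
Branch 1: length 12, Nim-value = 12
Branch 2: length 5, Nim-value = 5
Branch 3: length 11, Nim-value = 11
Total Nim-value = XOR of all branch values:
0 XOR 12 = 12
12 XOR 5 = 9
9 XOR 11 = 2
Nim-value of the tree = 2

2


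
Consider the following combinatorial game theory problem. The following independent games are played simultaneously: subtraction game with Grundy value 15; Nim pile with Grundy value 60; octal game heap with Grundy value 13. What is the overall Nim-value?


By the Sprague-Grundy theorem, the Grundy value of a sum of games is the XOR of individual Grundy values.
subtraction game: Grundy value = 15. Running XOR: 0 XOR 15 = 15
Nim pile: Grundy value = 60. Running XOR: 15 XOR 60 = 51
octal game heap: Grundy value = 13. Running XOR: 51 XOR 13 = 62
The combined Grundy value is 62.

62


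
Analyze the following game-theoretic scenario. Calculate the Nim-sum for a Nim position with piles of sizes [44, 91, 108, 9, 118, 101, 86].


We need the XOR (exclusive or) of all pile sizes.
After XOR-ing pile 1 (size 44): 0 XOR 44 = 44
After XOR-ing pile 2 (size 91): 44 XOR 91 = 119
After XOR-ing pile 3 (size 108): 119 XOR 108 = 27
After XOR-ing pile 4 (size 9): 27 XOR 9 = 18
After XOR-ing pile 5 (size 118): 18 XOR 118 = 100
After XOR-ing pile 6 (size 101): 100 XOR 101 = 1
After XOR-ing pile 7 (size 86): 1 XOR 86 = 87
The Nim-value of this position is 87.

87


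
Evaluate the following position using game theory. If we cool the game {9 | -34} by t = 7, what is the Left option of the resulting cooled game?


Original game: {9 | -34} (a switch {a | b} with a > b).
Cooling by t (for t below the temperature (a - b)/2 = 43/2) taxes each move by t: {a | b} cooled by t is {a - t | b + t}.
Cooling amount: t = 7
Cooled Left option: 9 - 7 = 2
Cooled Right option: -34 + 7 = -27
Cooled game: {2 | -27}
Left option = 2

2
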